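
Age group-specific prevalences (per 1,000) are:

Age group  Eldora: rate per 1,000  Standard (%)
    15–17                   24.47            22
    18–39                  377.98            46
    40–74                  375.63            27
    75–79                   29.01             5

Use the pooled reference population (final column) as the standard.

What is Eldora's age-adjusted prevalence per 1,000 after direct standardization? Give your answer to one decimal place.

Standard weights: 0.22, 0.46, 0.27, 0.05.
Standardized rate: 0.2200×24.47 + 0.4600×377.98 + 0.2700×375.63 + 0.0500×29.01 = 282.1248 per 1,000.

282.1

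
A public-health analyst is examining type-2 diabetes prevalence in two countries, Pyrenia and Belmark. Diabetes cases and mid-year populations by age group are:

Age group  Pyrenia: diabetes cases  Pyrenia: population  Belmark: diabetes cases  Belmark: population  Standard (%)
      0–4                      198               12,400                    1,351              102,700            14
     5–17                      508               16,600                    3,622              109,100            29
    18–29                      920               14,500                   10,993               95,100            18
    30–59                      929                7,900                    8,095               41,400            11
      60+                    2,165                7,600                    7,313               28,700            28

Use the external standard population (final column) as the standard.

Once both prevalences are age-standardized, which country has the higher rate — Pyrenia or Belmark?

Age-specific rates per 1,000 for Pyrenia: 15.968, 30.602, 63.448, 117.595, 284.868.
For Belmark: 13.155, 33.199, 115.594, 195.531, 254.808.
Standard weights: 0.14, 0.29, 0.18, 0.11, 0.28.
Pyrenia: 0.1400×15.968 + 0.2900×30.602 + 0.1800×63.448 + 0.1100×117.595 + 0.2800×284.868 = 115.2295 per 1,000.
Belmark: 0.1400×13.155 + 0.2900×33.199 + 0.1800×115.594 + 0.1100×195.531 + 0.2800×254.808 = 125.1311 per 1,000.

Belmark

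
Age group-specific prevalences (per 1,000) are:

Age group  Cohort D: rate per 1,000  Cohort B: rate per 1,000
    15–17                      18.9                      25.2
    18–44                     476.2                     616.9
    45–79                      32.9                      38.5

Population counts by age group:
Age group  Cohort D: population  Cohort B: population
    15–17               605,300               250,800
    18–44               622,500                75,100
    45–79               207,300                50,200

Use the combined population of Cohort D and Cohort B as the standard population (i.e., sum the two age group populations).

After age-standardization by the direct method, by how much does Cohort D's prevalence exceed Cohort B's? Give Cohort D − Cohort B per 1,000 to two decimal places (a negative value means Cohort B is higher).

Combined standard total = 1,811,200; weights = 0.4727, 0.3852, 0.1422.
Cohort D: 0.4727×18.9 + 0.3852×476.2 + 0.1422×32.9 = 197.0236 per 1,000.
Cohort B: 0.4727×25.2 + 0.3852×616.9 + 0.1422×38.5 = 254.9895 per 1,000.
Difference = 197.0236 − 254.9895 = -57.9659.

-57.97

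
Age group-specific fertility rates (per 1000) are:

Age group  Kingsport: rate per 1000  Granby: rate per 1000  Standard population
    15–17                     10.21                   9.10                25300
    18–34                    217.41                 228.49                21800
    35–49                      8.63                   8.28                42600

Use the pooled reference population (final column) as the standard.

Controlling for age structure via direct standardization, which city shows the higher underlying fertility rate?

Standard total = 89700; weights = 0.2821, 0.2430, 0.4749.
Kingsport: 0.2821×10.21 + 0.2430×217.41 + 0.4749×8.63 = 59.8159 per 1000.
Granby: 0.2821×9.10 + 0.2430×228.49 + 0.4749×8.28 = 62.0294 per 1000.

Granby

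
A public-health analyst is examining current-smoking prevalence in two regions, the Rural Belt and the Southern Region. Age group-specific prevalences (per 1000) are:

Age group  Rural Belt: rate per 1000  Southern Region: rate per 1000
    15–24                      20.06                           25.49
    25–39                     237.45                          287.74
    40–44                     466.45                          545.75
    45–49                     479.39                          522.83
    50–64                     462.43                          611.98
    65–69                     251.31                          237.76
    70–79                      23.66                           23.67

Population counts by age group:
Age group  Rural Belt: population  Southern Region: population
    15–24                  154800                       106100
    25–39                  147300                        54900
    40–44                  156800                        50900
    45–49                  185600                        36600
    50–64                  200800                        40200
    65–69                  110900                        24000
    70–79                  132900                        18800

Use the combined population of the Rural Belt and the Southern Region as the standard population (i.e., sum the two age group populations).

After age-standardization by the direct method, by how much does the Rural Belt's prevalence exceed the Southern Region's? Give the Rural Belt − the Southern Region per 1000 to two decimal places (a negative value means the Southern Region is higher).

Combined standard total = 1420600; weights = 0.1837, 0.1423, 0.1462, 0.1564, 0.1696, 0.0950, 0.1068.
The Rural Belt: 0.1837×20.06 + 0.1423×237.45 + 0.1462×466.45 + 0.1564×479.39 + 0.1696×462.43 + 0.0950×251.31 + 0.1068×23.66 = 285.5024 per 1000.
The Southern Region: 0.1837×25.49 + 0.1423×287.74 + 0.1462×545.75 + 0.1564×522.83 + 0.1696×611.98 + 0.0950×237.76 + 0.1068×23.67 = 336.1314 per 1000.
Difference = 285.5024 − 336.1314 = -50.6289.

-50.63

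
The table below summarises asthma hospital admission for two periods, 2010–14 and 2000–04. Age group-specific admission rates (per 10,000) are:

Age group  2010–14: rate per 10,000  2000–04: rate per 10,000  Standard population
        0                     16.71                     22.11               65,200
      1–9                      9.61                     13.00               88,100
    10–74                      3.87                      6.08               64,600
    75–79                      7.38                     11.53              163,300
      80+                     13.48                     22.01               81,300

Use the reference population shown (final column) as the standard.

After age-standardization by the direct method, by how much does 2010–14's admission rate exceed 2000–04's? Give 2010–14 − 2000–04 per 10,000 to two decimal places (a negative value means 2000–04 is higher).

-4.68

Standard total = 462,500; weights = 0.1410, 0.1905, 0.1397, 0.3531, 0.1758.
2010–14: 0.1410×16.71 + 0.1905×9.61 + 0.1397×3.87 + 0.3531×7.38 + 0.1758×13.48 = 9.7021 per 10,000.
2000–04: 0.1410×22.11 + 0.1905×13.00 + 0.1397×6.08 + 0.3531×11.53 + 0.1758×22.01 = 14.3825 per 10,000.
Difference = 9.7021 − 14.3825 = -4.6804.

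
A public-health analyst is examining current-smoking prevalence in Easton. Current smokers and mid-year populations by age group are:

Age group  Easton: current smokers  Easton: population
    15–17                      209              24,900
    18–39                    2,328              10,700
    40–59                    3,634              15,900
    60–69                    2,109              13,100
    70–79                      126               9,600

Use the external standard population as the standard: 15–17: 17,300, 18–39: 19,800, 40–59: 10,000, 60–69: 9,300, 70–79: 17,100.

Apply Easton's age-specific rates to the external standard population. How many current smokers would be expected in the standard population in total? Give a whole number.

Age-specific rates per 1,000 for Easton: 8.394, 217.570, 228.553, 160.992, 13.125.
Expected current smokers = Σ (standard pop × age-specific rate ÷ 1,000)
= 17,300×8.394/1,000 + 19,800×217.570/1,000 + 10,000×228.553/1,000 + 9,300×160.992/1,000 + 17,100×13.125/1,000
= 145.21 + 4307.89 + 2285.53 + 1497.23 + 224.44 = 8460.30.

8460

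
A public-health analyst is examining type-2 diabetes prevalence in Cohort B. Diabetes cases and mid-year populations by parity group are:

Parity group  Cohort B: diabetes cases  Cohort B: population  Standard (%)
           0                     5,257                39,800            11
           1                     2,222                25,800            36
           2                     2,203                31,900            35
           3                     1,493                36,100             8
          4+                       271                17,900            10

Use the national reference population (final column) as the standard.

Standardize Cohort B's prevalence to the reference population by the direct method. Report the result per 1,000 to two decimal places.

74.53

Parity-specific rates per 1,000 for Cohort B: 132.085, 86.124, 69.060, 41.357, 15.140.
Standard weights: 0.11, 0.36, 0.35, 0.08, 0.10.
Standardized rate: 0.1100×132.085 + 0.3600×86.124 + 0.3500×69.060 + 0.0800×41.357 + 0.1000×15.140 = 74.5274 per 1,000.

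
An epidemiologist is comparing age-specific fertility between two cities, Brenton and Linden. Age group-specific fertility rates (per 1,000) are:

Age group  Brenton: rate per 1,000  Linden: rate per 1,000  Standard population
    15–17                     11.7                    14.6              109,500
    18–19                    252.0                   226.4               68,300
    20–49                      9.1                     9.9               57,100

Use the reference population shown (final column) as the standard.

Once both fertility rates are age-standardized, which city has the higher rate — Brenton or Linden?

Standard total = 234,900; weights = 0.4662, 0.2908, 0.2431.
Brenton: 0.4662×11.7 + 0.2908×252.0 + 0.2431×9.1 = 80.9381 per 1,000.
Linden: 0.4662×14.6 + 0.2908×226.4 + 0.2431×9.9 = 75.0409 per 1,000.

Brenton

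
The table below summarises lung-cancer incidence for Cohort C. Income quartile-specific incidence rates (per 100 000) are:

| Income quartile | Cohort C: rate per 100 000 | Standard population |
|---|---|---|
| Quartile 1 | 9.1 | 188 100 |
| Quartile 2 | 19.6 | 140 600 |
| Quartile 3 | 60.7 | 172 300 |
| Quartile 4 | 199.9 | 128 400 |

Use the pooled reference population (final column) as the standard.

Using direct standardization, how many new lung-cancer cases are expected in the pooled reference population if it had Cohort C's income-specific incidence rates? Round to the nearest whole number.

406

Expected new lung-cancer cases = Σ (standard pop × income-specific rate ÷ 100 000)
= 188 100×9.1/100 000 + 140 600×19.6/100 000 + 172 300×60.7/100 000 + 128 400×199.9/100 000
= 17.12 + 27.56 + 104.59 + 256.67 = 405.93.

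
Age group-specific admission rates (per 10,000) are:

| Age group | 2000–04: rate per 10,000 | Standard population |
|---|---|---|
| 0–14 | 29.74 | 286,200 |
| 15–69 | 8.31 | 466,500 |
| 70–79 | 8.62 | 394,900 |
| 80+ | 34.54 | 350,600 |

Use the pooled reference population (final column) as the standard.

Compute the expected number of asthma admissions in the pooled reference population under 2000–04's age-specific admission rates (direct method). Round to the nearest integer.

2790

Expected asthma admissions = Σ (standard pop × age-specific rate ÷ 10,000)
= 286,200×29.74/10,000 + 466,500×8.31/10,000 + 394,900×8.62/10,000 + 350,600×34.54/10,000
= 851.16 + 387.66 + 340.40 + 1210.97 = 2790.20.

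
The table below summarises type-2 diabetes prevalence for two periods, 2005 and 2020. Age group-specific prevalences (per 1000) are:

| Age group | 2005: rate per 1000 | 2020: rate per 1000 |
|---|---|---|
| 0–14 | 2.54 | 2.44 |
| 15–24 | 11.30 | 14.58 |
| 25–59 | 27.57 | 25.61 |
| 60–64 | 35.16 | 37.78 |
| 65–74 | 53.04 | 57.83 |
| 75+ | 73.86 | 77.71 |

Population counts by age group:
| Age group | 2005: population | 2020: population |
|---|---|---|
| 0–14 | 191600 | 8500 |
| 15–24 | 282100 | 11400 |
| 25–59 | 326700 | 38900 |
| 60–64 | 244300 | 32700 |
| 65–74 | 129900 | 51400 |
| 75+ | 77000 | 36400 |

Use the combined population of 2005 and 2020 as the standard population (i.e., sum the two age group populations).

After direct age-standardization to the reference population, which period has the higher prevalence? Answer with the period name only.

Combined standard total = 1430900; weights = 0.1398, 0.2051, 0.2555, 0.1936, 0.1267, 0.0793.
2005: 0.1398×2.54 + 0.2051×11.30 + 0.2555×27.57 + 0.1936×35.16 + 0.1267×53.04 + 0.0793×73.86 = 29.0975 per 1000.
2020: 0.1398×2.44 + 0.2051×14.58 + 0.2555×25.61 + 0.1936×37.78 + 0.1267×57.83 + 0.0793×77.71 = 30.6747 per 1000.

2020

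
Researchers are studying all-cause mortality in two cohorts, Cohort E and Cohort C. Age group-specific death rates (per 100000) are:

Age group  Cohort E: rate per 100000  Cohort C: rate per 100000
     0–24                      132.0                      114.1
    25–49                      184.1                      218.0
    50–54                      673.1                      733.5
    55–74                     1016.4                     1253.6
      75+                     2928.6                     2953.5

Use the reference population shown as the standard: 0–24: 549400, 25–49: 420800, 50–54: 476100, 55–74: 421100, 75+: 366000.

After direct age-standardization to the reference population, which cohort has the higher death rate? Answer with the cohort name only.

Standard total = 2233400; weights = 0.2460, 0.1884, 0.2132, 0.1885, 0.1639.
Cohort E: 0.2460×132.0 + 0.1884×184.1 + 0.2132×673.1 + 0.1885×1016.4 + 0.1639×2928.6 = 882.2095 per 100000.
Cohort C: 0.2460×114.1 + 0.1884×218.0 + 0.2132×733.5 + 0.1885×1253.6 + 0.1639×2953.5 = 945.8728 per 100000.

Cohort C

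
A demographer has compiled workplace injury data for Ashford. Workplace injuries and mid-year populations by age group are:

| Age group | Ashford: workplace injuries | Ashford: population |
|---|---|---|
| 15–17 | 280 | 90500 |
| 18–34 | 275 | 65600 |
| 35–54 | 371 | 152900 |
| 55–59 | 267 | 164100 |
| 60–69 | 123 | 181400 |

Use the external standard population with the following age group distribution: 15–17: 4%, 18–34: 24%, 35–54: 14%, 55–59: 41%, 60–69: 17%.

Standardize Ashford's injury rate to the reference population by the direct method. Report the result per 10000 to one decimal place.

Age-specific rates per 10000 for Ashford: 30.94, 41.92, 24.26, 16.27, 6.78.
Standard weights: 0.04, 0.24, 0.14, 0.41, 0.17.
Standardized rate: 0.0400×30.94 + 0.2400×41.92 + 0.1400×24.26 + 0.4100×16.27 + 0.1700×6.78 = 22.5192 per 10000.

22.5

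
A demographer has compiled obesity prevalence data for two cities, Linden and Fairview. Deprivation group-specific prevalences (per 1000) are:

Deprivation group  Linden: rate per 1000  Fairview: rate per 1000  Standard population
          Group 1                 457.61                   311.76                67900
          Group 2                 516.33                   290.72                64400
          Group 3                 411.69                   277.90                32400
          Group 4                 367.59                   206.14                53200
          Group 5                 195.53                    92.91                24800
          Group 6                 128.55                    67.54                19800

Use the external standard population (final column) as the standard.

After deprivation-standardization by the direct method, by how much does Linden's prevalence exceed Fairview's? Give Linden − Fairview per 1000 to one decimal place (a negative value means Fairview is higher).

156.6

Standard total = 262500; weights = 0.2587, 0.2453, 0.1234, 0.2027, 0.0945, 0.0754.
Linden: 0.2587×457.61 + 0.2453×516.33 + 0.1234×411.69 + 0.2027×367.59 + 0.0945×195.53 + 0.0754×128.55 = 398.5232 per 1000.
Fairview: 0.2587×311.76 + 0.2453×290.72 + 0.1234×277.90 + 0.2027×206.14 + 0.0945×92.91 + 0.0754×67.54 = 241.9160 per 1000.
Difference = 398.5232 − 241.9160 = 156.6073.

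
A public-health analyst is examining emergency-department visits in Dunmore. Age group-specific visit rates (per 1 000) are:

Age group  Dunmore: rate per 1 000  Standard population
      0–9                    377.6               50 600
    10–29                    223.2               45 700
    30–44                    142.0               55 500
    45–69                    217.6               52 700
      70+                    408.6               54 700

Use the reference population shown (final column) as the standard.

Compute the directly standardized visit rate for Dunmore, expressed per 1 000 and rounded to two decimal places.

273.94

Standard total = 259 200; weights = 0.1952, 0.1763, 0.2141, 0.2033, 0.2110.
Standardized rate: 0.1952×377.6 + 0.1763×223.2 + 0.2141×142.0 + 0.2033×217.6 + 0.2110×408.6 = 273.9419 per 1 000.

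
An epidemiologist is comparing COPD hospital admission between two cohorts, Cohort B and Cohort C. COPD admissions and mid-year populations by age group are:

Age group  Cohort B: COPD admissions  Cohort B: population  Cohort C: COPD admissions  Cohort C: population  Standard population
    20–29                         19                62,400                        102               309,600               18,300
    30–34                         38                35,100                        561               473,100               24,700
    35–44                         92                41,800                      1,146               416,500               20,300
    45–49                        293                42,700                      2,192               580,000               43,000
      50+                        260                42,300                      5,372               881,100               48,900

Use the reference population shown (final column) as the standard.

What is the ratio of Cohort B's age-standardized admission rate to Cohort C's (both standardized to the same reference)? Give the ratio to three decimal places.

1.219

Age-specific rates per 10,000 for Cohort B: 3.04, 10.83, 22.01, 68.62, 61.47.
For Cohort C: 3.29, 11.86, 27.52, 37.79, 60.97.
Standard total = 155,200; weights = 0.1179, 0.1591, 0.1308, 0.2771, 0.3151.
Cohort B: 0.1179×3.04 + 0.1591×10.83 + 0.1308×22.01 + 0.2771×68.62 + 0.3151×61.47 = 43.3388 per 10,000.
Cohort C: 0.1179×3.29 + 0.1591×11.86 + 0.1308×27.52 + 0.2771×37.79 + 0.3151×60.97 = 35.5556 per 10,000.
Ratio = 43.3388 ÷ 35.5556 = 1.21890.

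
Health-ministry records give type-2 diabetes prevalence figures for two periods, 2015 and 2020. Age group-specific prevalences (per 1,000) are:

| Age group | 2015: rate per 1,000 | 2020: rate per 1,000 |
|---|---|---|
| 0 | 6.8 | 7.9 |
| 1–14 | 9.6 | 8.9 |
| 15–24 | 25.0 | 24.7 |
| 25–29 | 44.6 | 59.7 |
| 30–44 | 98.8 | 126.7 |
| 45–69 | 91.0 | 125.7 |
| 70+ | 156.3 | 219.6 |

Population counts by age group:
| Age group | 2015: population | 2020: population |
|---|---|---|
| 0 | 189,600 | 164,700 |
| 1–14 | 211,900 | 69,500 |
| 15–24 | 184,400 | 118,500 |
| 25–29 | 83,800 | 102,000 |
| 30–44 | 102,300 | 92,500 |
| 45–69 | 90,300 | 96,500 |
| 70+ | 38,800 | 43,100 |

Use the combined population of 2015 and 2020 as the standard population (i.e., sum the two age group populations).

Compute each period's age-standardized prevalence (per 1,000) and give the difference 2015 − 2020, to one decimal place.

-12.6

Combined standard total = 1,587,900; weights = 0.2231, 0.1772, 0.1908, 0.1170, 0.1227, 0.1176, 0.0516.
2015: 0.2231×6.8 + 0.1772×9.6 + 0.1908×25.0 + 0.1170×44.6 + 0.1227×98.8 + 0.1176×91.0 + 0.0516×156.3 = 44.0934 per 1,000.
2020: 0.2231×7.9 + 0.1772×8.9 + 0.1908×24.7 + 0.1170×59.7 + 0.1227×126.7 + 0.1176×125.7 + 0.0516×219.6 = 56.6940 per 1,000.
Difference = 44.0934 − 56.6940 = -12.6007.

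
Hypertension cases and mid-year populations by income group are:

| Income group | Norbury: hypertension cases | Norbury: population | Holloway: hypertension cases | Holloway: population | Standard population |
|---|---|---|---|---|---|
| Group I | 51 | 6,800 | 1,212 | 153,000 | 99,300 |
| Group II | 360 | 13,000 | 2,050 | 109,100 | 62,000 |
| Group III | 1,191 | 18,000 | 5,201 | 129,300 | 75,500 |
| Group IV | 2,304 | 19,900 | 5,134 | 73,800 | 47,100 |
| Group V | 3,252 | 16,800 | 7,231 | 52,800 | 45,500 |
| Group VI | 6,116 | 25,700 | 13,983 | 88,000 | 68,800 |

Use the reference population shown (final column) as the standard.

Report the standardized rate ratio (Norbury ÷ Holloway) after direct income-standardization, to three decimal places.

1.498

Income-specific rates per 1,000 for Norbury: 7.500, 27.692, 66.167, 115.779, 193.571, 237.977.
For Holloway: 7.922, 18.790, 40.224, 69.566, 136.951, 158.898.
Standard total = 398,200; weights = 0.2494, 0.1557, 0.1896, 0.1183, 0.1143, 0.1728.
Norbury: 0.2494×7.500 + 0.1557×27.692 + 0.1896×66.167 + 0.1183×115.779 + 0.1143×193.571 + 0.1728×237.977 = 95.6573 per 1,000.
Holloway: 0.2494×7.922 + 0.1557×18.790 + 0.1896×40.224 + 0.1183×69.566 + 0.1143×136.951 + 0.1728×158.898 = 63.8587 per 1,000.
Ratio = 95.6573 ÷ 63.8587 = 1.49795.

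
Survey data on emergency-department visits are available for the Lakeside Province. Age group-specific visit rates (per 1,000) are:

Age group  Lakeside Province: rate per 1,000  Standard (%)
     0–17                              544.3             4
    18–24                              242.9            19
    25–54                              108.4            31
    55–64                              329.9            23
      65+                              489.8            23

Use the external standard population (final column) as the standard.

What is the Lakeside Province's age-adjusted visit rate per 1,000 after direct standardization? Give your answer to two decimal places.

290.06

Standard weights: 0.04, 0.19, 0.31, 0.23, 0.23.
Standardized rate: 0.0400×544.3 + 0.1900×242.9 + 0.3100×108.4 + 0.2300×329.9 + 0.2300×489.8 = 290.0580 per 1,000.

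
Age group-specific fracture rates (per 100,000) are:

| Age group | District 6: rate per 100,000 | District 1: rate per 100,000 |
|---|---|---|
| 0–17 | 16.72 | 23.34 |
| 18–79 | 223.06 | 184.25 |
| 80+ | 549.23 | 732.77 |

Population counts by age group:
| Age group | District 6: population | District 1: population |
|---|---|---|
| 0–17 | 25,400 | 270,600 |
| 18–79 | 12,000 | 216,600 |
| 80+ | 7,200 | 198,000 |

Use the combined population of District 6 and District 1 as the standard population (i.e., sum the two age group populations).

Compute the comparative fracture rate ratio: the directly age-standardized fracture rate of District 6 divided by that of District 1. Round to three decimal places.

0.846

Combined standard total = 729,800; weights = 0.4056, 0.3132, 0.2812.
District 6: 0.4056×16.72 + 0.3132×223.06 + 0.2812×549.23 = 231.0806 per 100,000.
District 1: 0.4056×23.34 + 0.3132×184.25 + 0.2812×732.77 = 273.2154 per 100,000.
Ratio = 231.0806 ÷ 273.2154 = 0.84578.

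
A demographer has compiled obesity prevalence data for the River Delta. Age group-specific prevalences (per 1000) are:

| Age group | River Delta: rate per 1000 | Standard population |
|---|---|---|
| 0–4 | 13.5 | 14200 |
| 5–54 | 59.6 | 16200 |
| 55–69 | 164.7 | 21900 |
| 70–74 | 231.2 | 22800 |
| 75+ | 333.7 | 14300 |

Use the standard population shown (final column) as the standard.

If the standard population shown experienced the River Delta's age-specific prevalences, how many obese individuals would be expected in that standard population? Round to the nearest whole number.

Expected obese individuals = Σ (standard pop × age-specific rate ÷ 1000)
= 14200×13.5/1000 + 16200×59.6/1000 + 21900×164.7/1000 + 22800×231.2/1000 + 14300×333.7/1000
= 191.70 + 965.52 + 3606.93 + 5271.36 + 4771.91 = 14807.42.

14807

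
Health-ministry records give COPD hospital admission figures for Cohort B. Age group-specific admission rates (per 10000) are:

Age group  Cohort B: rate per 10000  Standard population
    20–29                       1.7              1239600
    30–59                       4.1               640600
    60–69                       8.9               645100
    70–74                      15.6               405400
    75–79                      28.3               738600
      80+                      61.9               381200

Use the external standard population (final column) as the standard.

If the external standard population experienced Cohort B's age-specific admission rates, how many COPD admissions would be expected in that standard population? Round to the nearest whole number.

6130

Expected COPD admissions = Σ (standard pop × age-specific rate ÷ 10000)
= 1239600×1.7/10000 + 640600×4.1/10000 + 645100×8.9/10000 + 405400×15.6/10000 + 738600×28.3/10000 + 381200×61.9/10000
= 210.73 + 262.65 + 574.14 + 632.42 + 2090.24 + 2359.63 = 6129.81.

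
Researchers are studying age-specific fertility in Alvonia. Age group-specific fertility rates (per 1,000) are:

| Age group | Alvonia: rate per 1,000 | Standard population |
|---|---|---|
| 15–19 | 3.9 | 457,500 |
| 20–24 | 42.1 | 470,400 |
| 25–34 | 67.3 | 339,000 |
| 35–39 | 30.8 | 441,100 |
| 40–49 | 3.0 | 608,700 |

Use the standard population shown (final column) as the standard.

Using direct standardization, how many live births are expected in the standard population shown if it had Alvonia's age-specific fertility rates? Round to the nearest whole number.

59815

Expected live births = Σ (standard pop × age-specific rate ÷ 1,000)
= 457,500×3.9/1,000 + 470,400×42.1/1,000 + 339,000×67.3/1,000 + 441,100×30.8/1,000 + 608,700×3.0/1,000
= 1784.25 + 19803.84 + 22814.70 + 13585.88 + 1826.10 = 59814.77.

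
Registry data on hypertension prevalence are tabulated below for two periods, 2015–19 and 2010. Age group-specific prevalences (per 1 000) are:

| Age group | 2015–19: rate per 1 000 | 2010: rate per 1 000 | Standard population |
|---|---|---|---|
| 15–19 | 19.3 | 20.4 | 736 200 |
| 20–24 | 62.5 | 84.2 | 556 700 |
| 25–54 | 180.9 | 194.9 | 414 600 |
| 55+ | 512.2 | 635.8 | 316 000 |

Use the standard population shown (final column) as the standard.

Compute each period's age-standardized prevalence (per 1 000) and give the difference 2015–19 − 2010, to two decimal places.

-28.54

Standard total = 2 023 500; weights = 0.3638, 0.2751, 0.2049, 0.1562.
2015–19: 0.3638×19.3 + 0.2751×62.5 + 0.2049×180.9 + 0.1562×512.2 = 141.2695 per 1 000.
2010: 0.3638×20.4 + 0.2751×84.2 + 0.2049×194.9 + 0.1562×635.8 = 169.8102 per 1 000.
Difference = 141.2695 − 169.8102 = -28.5408.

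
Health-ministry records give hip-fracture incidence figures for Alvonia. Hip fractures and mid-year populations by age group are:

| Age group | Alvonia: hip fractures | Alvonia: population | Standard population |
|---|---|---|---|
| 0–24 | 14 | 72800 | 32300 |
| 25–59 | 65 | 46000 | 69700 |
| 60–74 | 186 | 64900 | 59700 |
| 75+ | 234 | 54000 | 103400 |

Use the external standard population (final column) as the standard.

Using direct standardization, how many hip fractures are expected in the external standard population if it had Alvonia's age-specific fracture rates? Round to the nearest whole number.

724

Age-specific rates per 100000 for Alvonia: 19.23, 141.30, 286.59, 433.33.
Expected hip fractures = Σ (standard pop × age-specific rate ÷ 100000)
= 32300×19.23/100000 + 69700×141.30/100000 + 59700×286.59/100000 + 103400×433.33/100000
= 6.21 + 98.49 + 171.10 + 448.07 = 723.86.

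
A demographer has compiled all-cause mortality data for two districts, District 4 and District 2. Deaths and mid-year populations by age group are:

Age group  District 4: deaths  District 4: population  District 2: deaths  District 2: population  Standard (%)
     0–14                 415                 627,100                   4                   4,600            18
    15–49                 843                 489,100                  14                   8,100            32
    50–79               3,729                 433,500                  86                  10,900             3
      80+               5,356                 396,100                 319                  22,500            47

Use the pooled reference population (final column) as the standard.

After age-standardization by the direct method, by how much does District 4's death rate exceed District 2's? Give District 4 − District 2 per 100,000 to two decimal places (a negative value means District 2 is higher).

-32.59

Age-specific rates per 100,000 for District 4: 66.18, 172.36, 860.21, 1352.18.
For District 2: 86.96, 172.84, 788.99, 1417.78.
Standard weights: 0.18, 0.32, 0.03, 0.47.
District 4: 0.1800×66.18 + 0.3200×172.36 + 0.0300×860.21 + 0.4700×1352.18 = 728.3990 per 100,000.
District 2: 0.1800×86.96 + 0.3200×172.84 + 0.0300×788.99 + 0.4700×1417.78 = 760.9861 per 100,000.
Difference = 728.3990 − 760.9861 = -32.5871.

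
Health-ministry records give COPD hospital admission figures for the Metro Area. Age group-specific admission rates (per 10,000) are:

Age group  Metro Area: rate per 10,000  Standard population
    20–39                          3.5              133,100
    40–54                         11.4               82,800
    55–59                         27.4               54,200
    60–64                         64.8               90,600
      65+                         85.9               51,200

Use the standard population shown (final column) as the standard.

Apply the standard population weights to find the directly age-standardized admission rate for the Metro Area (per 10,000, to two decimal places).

31.96

Standard total = 411,900; weights = 0.3231, 0.2010, 0.1316, 0.2200, 0.1243.
Standardized rate: 0.3231×3.5 + 0.2010×11.4 + 0.1316×27.4 + 0.2200×64.8 + 0.1243×85.9 = 31.9588 per 10,000.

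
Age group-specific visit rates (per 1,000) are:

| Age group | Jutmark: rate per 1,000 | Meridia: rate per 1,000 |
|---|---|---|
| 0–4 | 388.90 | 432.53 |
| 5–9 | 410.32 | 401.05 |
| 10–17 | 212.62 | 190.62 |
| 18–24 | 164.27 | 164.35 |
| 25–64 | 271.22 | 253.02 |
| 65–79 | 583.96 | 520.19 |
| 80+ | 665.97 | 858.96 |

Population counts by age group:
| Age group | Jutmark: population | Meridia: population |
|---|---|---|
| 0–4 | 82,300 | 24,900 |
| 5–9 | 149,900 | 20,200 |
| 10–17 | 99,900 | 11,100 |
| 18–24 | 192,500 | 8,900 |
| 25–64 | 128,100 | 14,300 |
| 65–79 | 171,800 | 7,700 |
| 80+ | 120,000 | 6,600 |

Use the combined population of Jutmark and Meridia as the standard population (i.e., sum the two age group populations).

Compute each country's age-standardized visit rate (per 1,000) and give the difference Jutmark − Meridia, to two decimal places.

Combined standard total = 1,038,200; weights = 0.1033, 0.1638, 0.1069, 0.1940, 0.1372, 0.1729, 0.1219.
Jutmark: 0.1033×388.90 + 0.1638×410.32 + 0.1069×212.62 + 0.1940×164.27 + 0.1372×271.22 + 0.1729×583.96 + 0.1219×665.97 = 381.3568 per 1,000.
Meridia: 0.1033×432.53 + 0.1638×401.05 + 0.1069×190.62 + 0.1940×164.35 + 0.1372×253.02 + 0.1729×520.19 + 0.1219×858.96 = 392.0181 per 1,000.
Difference = 381.3568 − 392.0181 = -10.6613.

-10.66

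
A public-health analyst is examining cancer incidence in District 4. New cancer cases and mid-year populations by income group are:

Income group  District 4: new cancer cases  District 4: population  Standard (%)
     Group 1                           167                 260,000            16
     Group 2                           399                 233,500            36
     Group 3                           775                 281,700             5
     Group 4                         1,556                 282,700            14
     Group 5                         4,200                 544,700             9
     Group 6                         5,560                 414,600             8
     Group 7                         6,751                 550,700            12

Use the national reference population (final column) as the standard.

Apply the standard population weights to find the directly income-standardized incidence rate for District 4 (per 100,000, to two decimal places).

486.39

Income-specific rates per 100,000 for District 4: 64.23, 170.88, 275.12, 550.41, 771.07, 1341.05, 1225.89.
Standard weights: 0.16, 0.36, 0.05, 0.14, 0.09, 0.08, 0.12.
Standardized rate: 0.1600×64.23 + 0.3600×170.88 + 0.0500×275.12 + 0.1400×550.41 + 0.0900×771.07 + 0.0800×1341.05 + 0.1200×1225.89 = 486.3931 per 100,000.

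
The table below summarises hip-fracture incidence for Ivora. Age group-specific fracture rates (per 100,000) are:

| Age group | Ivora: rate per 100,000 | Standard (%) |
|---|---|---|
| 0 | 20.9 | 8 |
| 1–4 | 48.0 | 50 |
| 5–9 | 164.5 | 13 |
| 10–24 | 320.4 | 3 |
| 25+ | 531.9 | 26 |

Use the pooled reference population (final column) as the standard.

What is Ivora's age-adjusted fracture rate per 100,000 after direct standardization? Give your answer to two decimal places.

194.96

Standard weights: 0.08, 0.50, 0.13, 0.03, 0.26.
Standardized rate: 0.0800×20.9 + 0.5000×48.0 + 0.1300×164.5 + 0.0300×320.4 + 0.2600×531.9 = 194.9630 per 100,000.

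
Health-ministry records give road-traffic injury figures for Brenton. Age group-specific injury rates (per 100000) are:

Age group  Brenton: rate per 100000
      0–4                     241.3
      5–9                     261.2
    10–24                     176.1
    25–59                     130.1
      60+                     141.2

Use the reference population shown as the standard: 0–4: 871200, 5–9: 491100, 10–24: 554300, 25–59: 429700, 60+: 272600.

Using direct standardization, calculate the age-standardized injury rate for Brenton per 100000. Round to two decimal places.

202.57

Standard total = 2618900; weights = 0.3327, 0.1875, 0.2117, 0.1641, 0.1041.
Standardized rate: 0.3327×241.3 + 0.1875×261.2 + 0.2117×176.1 + 0.1641×130.1 + 0.1041×141.2 = 202.5672 per 100000.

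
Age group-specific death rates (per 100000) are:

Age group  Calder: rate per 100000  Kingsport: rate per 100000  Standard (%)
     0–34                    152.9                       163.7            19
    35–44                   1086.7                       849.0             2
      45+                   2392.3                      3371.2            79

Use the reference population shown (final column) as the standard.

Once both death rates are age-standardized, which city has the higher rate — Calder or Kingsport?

Kingsport

Standard weights: 0.19, 0.02, 0.79.
Calder: 0.1900×152.9 + 0.0200×1086.7 + 0.7900×2392.3 = 1940.7020 per 100000.
Kingsport: 0.1900×163.7 + 0.0200×849.0 + 0.7900×3371.2 = 2711.3310 per 100000.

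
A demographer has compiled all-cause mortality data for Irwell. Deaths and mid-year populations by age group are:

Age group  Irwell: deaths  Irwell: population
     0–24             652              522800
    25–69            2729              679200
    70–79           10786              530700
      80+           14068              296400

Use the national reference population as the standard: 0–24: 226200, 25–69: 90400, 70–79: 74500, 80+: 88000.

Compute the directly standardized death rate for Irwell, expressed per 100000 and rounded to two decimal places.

1322.52

Age-specific rates per 100000 for Irwell: 124.71, 401.80, 2032.41, 4746.29.
Standard total = 479100; weights = 0.4721, 0.1887, 0.1555, 0.1837.
Standardized rate: 0.4721×124.71 + 0.1887×401.80 + 0.1555×2032.41 + 0.1837×4746.29 = 1322.5223 per 100000.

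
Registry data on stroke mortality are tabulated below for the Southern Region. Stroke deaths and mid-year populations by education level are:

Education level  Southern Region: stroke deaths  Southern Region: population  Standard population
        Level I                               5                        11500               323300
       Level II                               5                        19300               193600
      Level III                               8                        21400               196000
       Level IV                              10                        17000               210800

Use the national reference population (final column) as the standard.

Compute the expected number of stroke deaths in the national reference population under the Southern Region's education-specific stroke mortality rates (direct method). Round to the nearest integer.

Education-specific rates per 100000 for the Southern Region: 43.48, 25.91, 37.38, 58.82.
Expected stroke deaths = Σ (standard pop × education-specific rate ÷ 100000)
= 323300×43.48/100000 + 193600×25.91/100000 + 196000×37.38/100000 + 210800×58.82/100000
= 140.57 + 50.16 + 73.27 + 124.00 = 387.99.

388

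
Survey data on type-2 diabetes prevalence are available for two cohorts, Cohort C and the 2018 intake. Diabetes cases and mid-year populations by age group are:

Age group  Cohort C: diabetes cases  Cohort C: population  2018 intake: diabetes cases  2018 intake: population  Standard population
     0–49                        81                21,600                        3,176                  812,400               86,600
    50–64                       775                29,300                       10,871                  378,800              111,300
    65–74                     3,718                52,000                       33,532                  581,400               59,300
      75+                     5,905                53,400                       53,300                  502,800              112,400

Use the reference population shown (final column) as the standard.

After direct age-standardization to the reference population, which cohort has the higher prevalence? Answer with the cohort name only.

Age-specific rates per 1,000 for Cohort C: 3.750, 26.451, 71.500, 110.581.
For the 2018 intake: 3.909, 28.699, 57.675, 106.006.
Standard total = 369,600; weights = 0.2343, 0.3011, 0.1604, 0.3041.
Cohort C: 0.2343×3.750 + 0.3011×26.451 + 0.1604×71.500 + 0.3041×110.581 = 53.9445 per 1,000.
The 2018 intake: 0.2343×3.909 + 0.3011×28.699 + 0.1604×57.675 + 0.3041×106.006 = 51.0496 per 1,000.

Cohort C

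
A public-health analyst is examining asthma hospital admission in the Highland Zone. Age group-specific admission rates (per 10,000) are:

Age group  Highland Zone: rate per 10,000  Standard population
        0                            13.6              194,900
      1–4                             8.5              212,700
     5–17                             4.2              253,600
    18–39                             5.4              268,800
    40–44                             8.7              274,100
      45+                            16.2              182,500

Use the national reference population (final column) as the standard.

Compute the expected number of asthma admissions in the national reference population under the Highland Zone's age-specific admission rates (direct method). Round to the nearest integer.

Expected asthma admissions = Σ (standard pop × age-specific rate ÷ 10,000)
= 194,900×13.6/10,000 + 212,700×8.5/10,000 + 253,600×4.2/10,000 + 268,800×5.4/10,000 + 274,100×8.7/10,000 + 182,500×16.2/10,000
= 265.06 + 180.79 + 106.51 + 145.15 + 238.47 + 295.65 = 1231.64.

1232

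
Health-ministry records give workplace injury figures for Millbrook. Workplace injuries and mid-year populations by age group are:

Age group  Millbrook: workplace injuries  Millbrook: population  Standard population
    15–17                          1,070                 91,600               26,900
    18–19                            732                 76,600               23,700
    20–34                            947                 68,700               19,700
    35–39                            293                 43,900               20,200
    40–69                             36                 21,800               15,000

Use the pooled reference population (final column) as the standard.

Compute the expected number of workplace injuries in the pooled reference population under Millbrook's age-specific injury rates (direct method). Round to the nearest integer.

972

Age-specific rates per 10,000 for Millbrook: 116.81, 95.56, 137.85, 66.74, 16.51.
Expected workplace injuries = Σ (standard pop × age-specific rate ÷ 10,000)
= 26,900×116.81/10,000 + 23,700×95.56/10,000 + 19,700×137.85/10,000 + 20,200×66.74/10,000 + 15,000×16.51/10,000
= 314.22 + 226.48 + 271.56 + 134.82 + 24.77 = 971.85.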